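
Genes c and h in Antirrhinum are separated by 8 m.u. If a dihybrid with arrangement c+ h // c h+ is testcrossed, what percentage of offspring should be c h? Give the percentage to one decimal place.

A map distance of 8 m.u. corresponds to a recombination frequency of 0.080.
The F1 is c+ h / c h+, so c h is a recombinant gamete class with expected frequency r/2 = 0.080/2 = 0.0400.
That is 0.0400 = 4.0% of the progeny.

4.0%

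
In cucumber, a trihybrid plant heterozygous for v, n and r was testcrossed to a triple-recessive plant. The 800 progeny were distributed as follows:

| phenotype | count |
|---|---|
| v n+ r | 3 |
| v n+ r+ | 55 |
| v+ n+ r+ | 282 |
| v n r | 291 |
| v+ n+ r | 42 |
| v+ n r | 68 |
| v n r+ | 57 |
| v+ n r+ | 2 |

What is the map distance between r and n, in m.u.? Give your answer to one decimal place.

13.0 m.u.

The two most frequent reciprocal classes, v+ n+ r+ and v n r, are the parental types, so the F1 was v+ n+ r+ / v n r.
The two rarest classes, v+ n r+ and v n+ r, are the double crossovers. Comparing them with the parentals, only the n allele has switched, so n is the middle locus and the order is v – n – r.
Crossovers in the n–r interval produce the single-crossover classes v+ n+ r and v n r+ (42 + 57 = 99) plus the double crossovers (5).
RF(n–r) = (99 + 5) / 800 = 104/800 = 0.1300 → 13.0 m.u.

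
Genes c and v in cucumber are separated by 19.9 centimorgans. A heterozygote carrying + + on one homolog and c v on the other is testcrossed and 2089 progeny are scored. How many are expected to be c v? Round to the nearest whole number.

A map distance of 19.9 centimorgans corresponds to a recombination frequency of 0.199.
The F1 is + + / c v, so c v is a parental gamete class with expected frequency (1 − r)/2 = 0.801/2 = 0.4005.
Expected number = 0.4005 × 2089 = 836.64 ≈ 837.

837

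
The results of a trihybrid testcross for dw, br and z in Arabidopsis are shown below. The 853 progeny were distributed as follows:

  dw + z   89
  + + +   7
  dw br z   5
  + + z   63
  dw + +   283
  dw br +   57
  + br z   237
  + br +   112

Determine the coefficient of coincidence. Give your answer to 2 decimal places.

0.36

The two most frequent reciprocal classes, + br z and dw + +, are the parental types, so the F1 was + br z / dw + +.
The two rarest classes, dw br z and + + +, are the double crossovers. Comparing them with the parentals, only the dw allele has switched, so dw is the middle locus and the order is br – dw – z.
br–dw: (120 + 12)/853 = 0.1547; dw–z: (201 + 12)/853 = 0.2497.
Expected DCO frequency = 0.1547 × 0.2497 ≈ 0.03863; observed = 12/853 ≈ 0.01407.
Coefficient of coincidence = 0.01407/0.03863 ≈ 0.36.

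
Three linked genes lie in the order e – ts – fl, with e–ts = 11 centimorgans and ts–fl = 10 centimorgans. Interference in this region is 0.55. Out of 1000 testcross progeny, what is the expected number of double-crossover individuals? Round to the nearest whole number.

Map distances give recombination frequencies of 0.110 and 0.100 for the two intervals.
With interference 0.55 (so coincidence = 0.45), expected double-crossover frequency = 0.110 × 0.100 × 0.45 = 0.00495.
Expected number = 0.00495 × 1000 = 4.95 ≈ 5.

5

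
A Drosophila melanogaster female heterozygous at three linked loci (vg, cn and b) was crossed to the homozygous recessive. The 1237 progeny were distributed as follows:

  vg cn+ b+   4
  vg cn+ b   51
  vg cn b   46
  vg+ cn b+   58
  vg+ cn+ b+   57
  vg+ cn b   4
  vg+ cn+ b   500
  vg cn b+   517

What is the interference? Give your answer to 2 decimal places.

The two most frequent reciprocal classes, vg+ cn+ b and vg cn b+, are the parental types, so the F1 was vg+ cn+ b / vg cn b+.
The two rarest classes, vg+ cn b and vg cn+ b+, are the double crossovers. Comparing them with the parentals, only the cn allele has switched, so cn is the middle locus and the order is b – cn – vg.
b–cn: (103 + 8)/1237 = 0.0897; cn–vg: (109 + 8)/1237 = 0.0946.
Expected DCO frequency = 0.0897 × 0.0946 ≈ 0.00849; observed = 8/1237 ≈ 0.00647.
Coefficient of coincidence = 0.00647/0.00849 ≈ 0.76; interference = 1 − 0.76 = 0.24.

0.24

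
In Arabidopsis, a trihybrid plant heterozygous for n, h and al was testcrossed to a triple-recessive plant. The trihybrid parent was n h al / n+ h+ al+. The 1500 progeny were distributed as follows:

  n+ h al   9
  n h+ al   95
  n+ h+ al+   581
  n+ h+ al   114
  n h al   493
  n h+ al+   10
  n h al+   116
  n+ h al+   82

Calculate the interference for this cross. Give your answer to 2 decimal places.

The two rarest classes, n+ h al and n h+ al+, are the double crossovers. Comparing them with the parentals, only the n allele has switched, so n is the middle locus and the order is h – n – al.
h–n: (177 + 19)/1500 = 0.1307; n–al: (230 + 19)/1500 = 0.1660.
Expected DCO frequency = 0.1307 × 0.1660 ≈ 0.02170; observed = 19/1500 ≈ 0.01267.
Coefficient of coincidence = 0.01267/0.02170 ≈ 0.58; interference = 1 − 0.58 = 0.42.

0.42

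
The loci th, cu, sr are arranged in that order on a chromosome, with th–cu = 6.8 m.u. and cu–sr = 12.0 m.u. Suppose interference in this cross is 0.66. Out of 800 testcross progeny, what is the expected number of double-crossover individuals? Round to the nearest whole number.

2

Map distances give recombination frequencies of 0.068 and 0.120 for the two intervals.
With interference 0.66 (so coincidence = 0.34), expected double-crossover frequency = 0.068 × 0.120 × 0.34 = 0.00277.
Expected number = 0.00277 × 800 = 2.22 ≈ 2.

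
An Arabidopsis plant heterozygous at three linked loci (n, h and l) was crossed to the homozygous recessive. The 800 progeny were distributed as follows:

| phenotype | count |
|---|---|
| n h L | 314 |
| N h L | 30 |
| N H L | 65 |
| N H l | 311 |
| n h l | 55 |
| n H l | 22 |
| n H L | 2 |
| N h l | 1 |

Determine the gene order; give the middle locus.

h

The two most frequent reciprocal classes, n h L and N H l, are the parental types, so the F1 was n h L / N H l.
The two rarest classes, n H L and N h l, are the double crossovers. Comparing them with the parentals, only the h allele has switched, so h is the middle locus and the order is l – h – n.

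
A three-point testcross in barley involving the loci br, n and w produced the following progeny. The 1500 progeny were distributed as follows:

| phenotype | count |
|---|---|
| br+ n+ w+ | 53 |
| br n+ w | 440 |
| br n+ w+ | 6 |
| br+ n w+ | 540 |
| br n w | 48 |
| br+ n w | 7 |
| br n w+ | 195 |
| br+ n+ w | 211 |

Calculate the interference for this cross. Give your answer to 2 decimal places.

The two most frequent reciprocal classes, br+ n w+ and br n+ w, are the parental types, so the F1 was br+ n w+ / br n+ w.
The two rarest classes, br+ n w and br n+ w+, are the double crossovers. Comparing them with the parentals, only the w allele has switched, so w is the middle locus and the order is br – w – n.
br–w: (406 + 13)/1500 = 0.2793; w–n: (101 + 13)/1500 = 0.0760.
Expected DCO frequency = 0.2793 × 0.0760 ≈ 0.02123; observed = 13/1500 ≈ 0.00867.
Coefficient of coincidence = 0.00867/0.02123 ≈ 0.41; interference = 1 − 0.41 = 0.59.

0.59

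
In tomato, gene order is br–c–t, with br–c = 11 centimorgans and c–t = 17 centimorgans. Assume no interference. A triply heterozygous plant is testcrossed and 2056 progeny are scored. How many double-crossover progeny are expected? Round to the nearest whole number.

38

Map distances give recombination frequencies of 0.110 and 0.170 for the two intervals.
With no interference, expected double-crossover frequency = 0.110 × 0.170 = 0.01870.
Expected number = 0.01870 × 2056 = 38.45 ≈ 38.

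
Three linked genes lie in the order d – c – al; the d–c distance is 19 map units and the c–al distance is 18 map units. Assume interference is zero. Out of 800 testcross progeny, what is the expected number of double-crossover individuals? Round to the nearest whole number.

27

Map distances give recombination frequencies of 0.190 and 0.180 for the two intervals.
With no interference, expected double-crossover frequency = 0.190 × 0.180 = 0.03420.
Expected number = 0.03420 × 800 = 27.36 ≈ 27.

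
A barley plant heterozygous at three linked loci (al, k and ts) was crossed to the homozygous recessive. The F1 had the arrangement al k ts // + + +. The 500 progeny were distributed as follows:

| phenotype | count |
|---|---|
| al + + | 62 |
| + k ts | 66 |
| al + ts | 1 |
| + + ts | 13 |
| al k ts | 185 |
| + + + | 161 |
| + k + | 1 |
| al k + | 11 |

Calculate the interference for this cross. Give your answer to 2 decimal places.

0.70

The two rarest classes, al + ts and + k +, are the double crossovers. Comparing them with the parentals, only the k allele has switched, so k is the middle locus and the order is ts – k – al.
ts–k: (24 + 2)/500 = 0.0520; k–al: (128 + 2)/500 = 0.2600.
Expected DCO frequency = 0.0520 × 0.2600 ≈ 0.01352; observed = 2/500 ≈ 0.00400.
Coefficient of coincidence = 0.00400/0.01352 ≈ 0.30; interference = 1 − 0.30 = 0.70.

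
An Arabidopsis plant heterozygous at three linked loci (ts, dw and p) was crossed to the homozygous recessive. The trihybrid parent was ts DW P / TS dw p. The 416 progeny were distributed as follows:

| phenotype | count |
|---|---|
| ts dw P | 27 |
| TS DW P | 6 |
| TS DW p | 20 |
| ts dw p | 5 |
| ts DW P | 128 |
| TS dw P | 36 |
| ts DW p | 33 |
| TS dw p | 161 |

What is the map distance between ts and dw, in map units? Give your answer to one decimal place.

13.9 map units

The two rarest classes, TS DW P and ts dw p, are the double crossovers. Comparing them with the parentals, only the ts allele has switched, so ts is the middle locus and the order is p – ts – dw.
Crossovers in the ts–dw interval produce the single-crossover classes ts dw P and TS DW p (27 + 20 = 47) plus the double crossovers (11).
RF(ts–dw) = (47 + 11) / 416 = 58/416 = 0.1394 → 13.9 map units.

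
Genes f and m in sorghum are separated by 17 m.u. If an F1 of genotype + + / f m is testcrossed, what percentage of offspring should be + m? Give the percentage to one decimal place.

A map distance of 17 m.u. corresponds to a recombination frequency of 0.170.
The F1 is + + / f m, so + m is a recombinant gamete class with expected frequency r/2 = 0.170/2 = 0.0850.
That is 0.0850 = 8.5% of the progeny.

8.5%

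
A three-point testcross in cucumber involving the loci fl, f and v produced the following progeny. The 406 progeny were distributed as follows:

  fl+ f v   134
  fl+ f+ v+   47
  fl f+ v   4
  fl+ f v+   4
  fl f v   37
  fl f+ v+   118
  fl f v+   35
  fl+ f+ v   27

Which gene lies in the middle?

v

The two most frequent reciprocal classes, fl+ f v and fl f+ v+, are the parental types, so the F1 was fl+ f v / fl f+ v+.
The two rarest classes, fl+ f v+ and fl f+ v, are the double crossovers. Comparing them with the parentals, only the v allele has switched, so v is the middle locus and the order is f – v – fl.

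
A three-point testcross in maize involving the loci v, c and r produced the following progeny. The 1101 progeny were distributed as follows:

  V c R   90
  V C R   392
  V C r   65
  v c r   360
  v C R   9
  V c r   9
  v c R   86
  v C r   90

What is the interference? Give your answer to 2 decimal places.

The two most frequent reciprocal classes, v c r and V C R, are the parental types, so the F1 was v c r / V C R.
The two rarest classes, V c r and v C R, are the double crossovers. Comparing them with the parentals, only the v allele has switched, so v is the middle locus and the order is r – v – c.
r–v: (151 + 18)/1101 = 0.1535; v–c: (180 + 18)/1101 = 0.1798.
Expected DCO frequency = 0.1535 × 0.1798 ≈ 0.02760; observed = 18/1101 ≈ 0.01635.
Coefficient of coincidence = 0.01635/0.02760 ≈ 0.59; interference = 1 − 0.59 = 0.41.

0.41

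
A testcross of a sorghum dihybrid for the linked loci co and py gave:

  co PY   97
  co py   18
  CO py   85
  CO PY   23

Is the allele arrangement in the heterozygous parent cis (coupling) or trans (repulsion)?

trans

The two most frequent classes are CO py (85) and co PY (97); these are the parental (non-recombinant) types.
So the F1 carried CO py on one chromosome and co PY on the other — the recessive alleles are on opposite chromosomes (trans / repulsion).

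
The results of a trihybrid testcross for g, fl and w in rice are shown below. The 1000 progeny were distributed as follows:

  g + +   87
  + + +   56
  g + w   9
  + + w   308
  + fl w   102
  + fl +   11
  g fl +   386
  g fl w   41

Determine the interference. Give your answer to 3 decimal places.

The two most frequent reciprocal classes, + + w and g fl +, are the parental types, so the F1 was + + w / g fl +.
The two rarest classes, g + w and + fl +, are the double crossovers. Comparing them with the parentals, only the g allele has switched, so g is the middle locus and the order is fl – g – w.
fl–g: (189 + 20)/1000 = 0.2090; g–w: (97 + 20)/1000 = 0.1170.
Expected DCO frequency = 0.2090 × 0.1170 ≈ 0.02445; observed = 20/1000 ≈ 0.02000.
Coefficient of coincidence = 0.02000/0.02445 ≈ 0.818; interference = 1 − 0.818 = 0.182.

0.182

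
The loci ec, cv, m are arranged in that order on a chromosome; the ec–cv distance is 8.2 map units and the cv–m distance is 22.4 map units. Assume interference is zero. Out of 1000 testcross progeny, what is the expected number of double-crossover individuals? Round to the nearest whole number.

Map distances give recombination frequencies of 0.082 and 0.224 for the two intervals.
With no interference, expected double-crossover frequency = 0.082 × 0.224 = 0.01837.
Expected number = 0.01837 × 1000 = 18.37 ≈ 18.

18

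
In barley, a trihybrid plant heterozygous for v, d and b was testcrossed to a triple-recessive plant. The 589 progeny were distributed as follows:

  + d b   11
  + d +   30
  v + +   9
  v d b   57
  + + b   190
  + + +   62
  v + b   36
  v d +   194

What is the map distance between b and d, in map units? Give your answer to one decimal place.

The two most frequent reciprocal classes, + + b and v d +, are the parental types, so the F1 was + + b / v d +.
The two rarest classes, + d b and v + +, are the double crossovers. Comparing them with the parentals, only the d allele has switched, so d is the middle locus and the order is v – d – b.
Crossovers in the d–b interval produce the single-crossover classes + + + and v d b (62 + 57 = 119) plus the double crossovers (20).
RF(d–b) = (119 + 20) / 589 = 139/589 = 0.2360 → 23.6 map units.

23.6 map units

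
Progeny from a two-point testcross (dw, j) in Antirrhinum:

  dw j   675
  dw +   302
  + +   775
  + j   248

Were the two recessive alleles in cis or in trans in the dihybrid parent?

The two most frequent classes are + + (775) and dw j (675); these are the parental (non-recombinant) types.
So the F1 carried + + on one chromosome and dw j on the other — the recessive alleles are on the same chromosome (cis / coupling).

cis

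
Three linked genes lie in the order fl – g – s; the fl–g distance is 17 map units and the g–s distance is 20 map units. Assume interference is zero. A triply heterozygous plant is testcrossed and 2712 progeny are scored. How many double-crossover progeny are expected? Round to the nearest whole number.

Map distances give recombination frequencies of 0.170 and 0.200 for the two intervals.
With no interference, expected double-crossover frequency = 0.170 × 0.200 = 0.03400.
Expected number = 0.03400 × 2712 = 92.21 ≈ 92.

92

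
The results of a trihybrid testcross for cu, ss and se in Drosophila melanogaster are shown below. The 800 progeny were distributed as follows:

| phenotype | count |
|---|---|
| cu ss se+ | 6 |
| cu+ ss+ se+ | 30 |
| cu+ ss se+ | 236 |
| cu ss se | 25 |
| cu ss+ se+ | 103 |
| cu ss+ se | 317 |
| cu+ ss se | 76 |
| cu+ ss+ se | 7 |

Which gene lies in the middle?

cu

The two most frequent reciprocal classes, cu+ ss se+ and cu ss+ se, are the parental types, so the F1 was cu+ ss se+ / cu ss+ se.
The two rarest classes, cu ss se+ and cu+ ss+ se, are the double crossovers. Comparing them with the parentals, only the cu allele has switched, so cu is the middle locus and the order is se – cu – ss.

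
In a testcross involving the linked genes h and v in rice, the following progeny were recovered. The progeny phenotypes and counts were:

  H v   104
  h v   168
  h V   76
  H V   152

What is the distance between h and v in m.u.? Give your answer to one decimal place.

36.0 m.u.

The two most frequent classes, H V (152) and h v (168), are the parental types, so the F1 was H V / h v.
The recombinant classes are H v and h V: 104 + 76 = 180.
Recombination frequency = 180/500 = 0.3600 ≈ 36.0%, i.e. 36.0 m.u.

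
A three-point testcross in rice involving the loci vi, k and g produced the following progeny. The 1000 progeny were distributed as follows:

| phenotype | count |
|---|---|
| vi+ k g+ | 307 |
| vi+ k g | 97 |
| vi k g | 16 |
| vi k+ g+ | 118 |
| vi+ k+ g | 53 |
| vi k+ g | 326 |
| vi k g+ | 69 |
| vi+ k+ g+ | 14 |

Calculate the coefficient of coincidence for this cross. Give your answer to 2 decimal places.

0.81

The two most frequent reciprocal classes, vi+ k g+ and vi k+ g, are the parental types, so the F1 was vi+ k g+ / vi k+ g.
The two rarest classes, vi+ k+ g+ and vi k g, are the double crossovers. Comparing them with the parentals, only the k allele has switched, so k is the middle locus and the order is vi – k – g.
vi–k: (122 + 30)/1000 = 0.1520; k–g: (215 + 30)/1000 = 0.2450.
Expected DCO frequency = 0.1520 × 0.2450 ≈ 0.03724; observed = 30/1000 ≈ 0.03000.
Coefficient of coincidence = 0.03000/0.03724 ≈ 0.81.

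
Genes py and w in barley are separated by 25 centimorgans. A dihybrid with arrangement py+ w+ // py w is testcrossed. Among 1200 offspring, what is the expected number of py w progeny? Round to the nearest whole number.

A map distance of 25 centimorgans corresponds to a recombination frequency of 0.250.
The F1 is py+ w+ / py w, so py w is a parental gamete class with expected frequency (1 − r)/2 = 0.750/2 = 0.3750.
Expected number = 0.3750 × 1200 = 450.00 ≈ 450.

450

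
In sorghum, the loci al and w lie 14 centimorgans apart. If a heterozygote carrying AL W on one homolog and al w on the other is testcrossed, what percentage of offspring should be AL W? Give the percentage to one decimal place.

43.0%

A map distance of 14 centimorgans corresponds to a recombination frequency of 0.140.
The F1 is AL W / al w, so AL W is a parental gamete class with expected frequency (1 − r)/2 = 0.860/2 = 0.4300.
That is 0.4300 = 43.0% of the progeny.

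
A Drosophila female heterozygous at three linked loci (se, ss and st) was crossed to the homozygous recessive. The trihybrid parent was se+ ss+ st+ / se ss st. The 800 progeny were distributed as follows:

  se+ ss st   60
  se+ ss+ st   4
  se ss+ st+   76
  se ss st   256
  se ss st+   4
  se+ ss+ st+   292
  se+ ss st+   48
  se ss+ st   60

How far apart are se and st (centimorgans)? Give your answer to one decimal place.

18.0 centimorgans

The two rarest classes, se+ ss+ st and se ss st+, are the double crossovers. Comparing them with the parentals, only the st allele has switched, so st is the middle locus and the order is ss – st – se.
Crossovers in the st–se interval produce the single-crossover classes se ss+ st+ and se+ ss st (76 + 60 = 136) plus the double crossovers (8).
RF(st–se) = (136 + 8) / 800 = 144/800 = 0.1800 → 18.0 centimorgans.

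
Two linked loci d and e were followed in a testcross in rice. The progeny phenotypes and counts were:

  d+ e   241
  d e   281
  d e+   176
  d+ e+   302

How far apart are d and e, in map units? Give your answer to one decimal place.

41.7 map units

The two most frequent classes, d+ e+ (302) and d e (281), are the parental types, so the F1 was d+ e+ / d e.
The recombinant classes are d+ e and d e+: 241 + 176 = 417.
Recombination frequency = 417/1000 = 0.4170 ≈ 41.7%, i.e. 41.7 map units.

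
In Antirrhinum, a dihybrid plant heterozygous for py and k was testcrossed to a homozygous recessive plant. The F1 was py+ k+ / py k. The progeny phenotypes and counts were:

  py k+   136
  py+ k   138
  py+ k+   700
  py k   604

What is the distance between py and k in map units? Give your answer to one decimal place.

The recombinant classes are py+ k and py k+: 138 + 136 = 274.
Recombination frequency = 274/1578 = 0.1736 ≈ 17.4%, i.e. 17.4 map units.

17.4 map units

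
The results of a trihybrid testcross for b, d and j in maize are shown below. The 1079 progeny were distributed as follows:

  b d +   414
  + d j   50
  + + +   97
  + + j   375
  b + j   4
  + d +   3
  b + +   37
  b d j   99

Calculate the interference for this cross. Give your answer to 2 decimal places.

0.60

The two most frequent reciprocal classes, b d + and + + j, are the parental types, so the F1 was b d + / + + j.
The two rarest classes, + d + and b + j, are the double crossovers. Comparing them with the parentals, only the b allele has switched, so b is the middle locus and the order is d – b – j.
d–b: (87 + 7)/1079 = 0.0871; b–j: (196 + 7)/1079 = 0.1881.
Expected DCO frequency = 0.0871 × 0.1881 ≈ 0.01638; observed = 7/1079 ≈ 0.00649.
Coefficient of coincidence = 0.00649/0.01638 ≈ 0.40; interference = 1 − 0.40 = 0.60.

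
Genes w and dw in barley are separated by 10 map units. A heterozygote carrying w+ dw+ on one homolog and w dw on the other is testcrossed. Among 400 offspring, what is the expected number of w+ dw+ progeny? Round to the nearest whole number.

A map distance of 10 map units corresponds to a recombination frequency of 0.100.
The F1 is w+ dw+ / w dw, so w+ dw+ is a parental gamete class with expected frequency (1 − r)/2 = 0.900/2 = 0.4500.
Expected number = 0.4500 × 400 = 180.00 ≈ 180.

180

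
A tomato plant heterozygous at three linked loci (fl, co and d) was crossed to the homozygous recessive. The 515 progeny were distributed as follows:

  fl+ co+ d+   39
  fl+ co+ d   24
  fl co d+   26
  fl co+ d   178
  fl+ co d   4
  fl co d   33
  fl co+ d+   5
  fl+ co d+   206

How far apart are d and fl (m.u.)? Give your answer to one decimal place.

11.5 m.u.

The two most frequent reciprocal classes, fl+ co d+ and fl co+ d, are the parental types, so the F1 was fl+ co d+ / fl co+ d.
The two rarest classes, fl+ co d and fl co+ d+, are the double crossovers. Comparing them with the parentals, only the d allele has switched, so d is the middle locus and the order is co – d – fl.
Crossovers in the d–fl interval produce the single-crossover classes fl co d+ and fl+ co+ d (26 + 24 = 50) plus the double crossovers (9).
RF(d–fl) = (50 + 9) / 515 = 59/515 = 0.1146 → 11.5 m.u.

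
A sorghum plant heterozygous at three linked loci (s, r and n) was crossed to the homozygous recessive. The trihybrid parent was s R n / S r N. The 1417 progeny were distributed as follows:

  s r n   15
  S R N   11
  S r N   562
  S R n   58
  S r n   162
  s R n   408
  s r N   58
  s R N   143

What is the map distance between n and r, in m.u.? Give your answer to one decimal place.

The two rarest classes, s r n and S R N, are the double crossovers. Comparing them with the parentals, only the r allele has switched, so r is the middle locus and the order is s – r – n.
Crossovers in the r–n interval produce the single-crossover classes s R N and S r n (143 + 162 = 305) plus the double crossovers (26).
RF(r–n) = (305 + 26) / 1417 = 331/1417 = 0.2336 → 23.4 m.u.

23.4 m.u.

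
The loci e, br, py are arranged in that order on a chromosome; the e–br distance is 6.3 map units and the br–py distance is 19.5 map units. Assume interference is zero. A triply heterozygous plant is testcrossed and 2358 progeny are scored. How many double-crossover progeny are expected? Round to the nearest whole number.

Map distances give recombination frequencies of 0.063 and 0.195 for the two intervals.
With no interference, expected double-crossover frequency = 0.063 × 0.195 = 0.01229.
Expected number = 0.01229 × 2358 = 28.97 ≈ 29.

29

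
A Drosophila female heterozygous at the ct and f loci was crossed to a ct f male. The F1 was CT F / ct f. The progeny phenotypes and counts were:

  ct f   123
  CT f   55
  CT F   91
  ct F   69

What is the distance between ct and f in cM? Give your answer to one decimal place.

36.7 cM

The recombinant classes are CT f and ct F: 55 + 69 = 124.
Recombination frequency = 124/338 = 0.3669 ≈ 36.7%, i.e. 36.7 cM.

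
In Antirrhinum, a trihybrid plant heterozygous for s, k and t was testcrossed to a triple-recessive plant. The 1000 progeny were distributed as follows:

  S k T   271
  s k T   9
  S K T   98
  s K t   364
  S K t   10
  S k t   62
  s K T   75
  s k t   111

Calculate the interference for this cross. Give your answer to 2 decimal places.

0.47

The two most frequent reciprocal classes, S k T and s K t, are the parental types, so the F1 was S k T / s K t.
The two rarest classes, s k T and S K t, are the double crossovers. Comparing them with the parentals, only the s allele has switched, so s is the middle locus and the order is k – s – t.
k–s: (209 + 19)/1000 = 0.2280; s–t: (137 + 19)/1000 = 0.1560.
Expected DCO frequency = 0.2280 × 0.1560 ≈ 0.03557; observed = 19/1000 ≈ 0.01900.
Coefficient of coincidence = 0.01900/0.03557 ≈ 0.53; interference = 1 − 0.53 = 0.47.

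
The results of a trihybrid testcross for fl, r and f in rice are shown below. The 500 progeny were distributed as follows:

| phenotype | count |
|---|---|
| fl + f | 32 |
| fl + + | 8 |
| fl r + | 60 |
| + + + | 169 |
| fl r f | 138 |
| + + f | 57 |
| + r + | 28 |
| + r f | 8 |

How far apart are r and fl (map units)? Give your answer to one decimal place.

The two most frequent reciprocal classes, + + + and fl r f, are the parental types, so the F1 was + + + / fl r f.
The two rarest classes, fl + + and + r f, are the double crossovers. Comparing them with the parentals, only the fl allele has switched, so fl is the middle locus and the order is r – fl – f.
Crossovers in the r–fl interval produce the single-crossover classes + r + and fl + f (28 + 32 = 60) plus the double crossovers (16).
RF(r–fl) = (60 + 16) / 500 = 76/500 = 0.1520 → 15.2 map units.

15.2 map units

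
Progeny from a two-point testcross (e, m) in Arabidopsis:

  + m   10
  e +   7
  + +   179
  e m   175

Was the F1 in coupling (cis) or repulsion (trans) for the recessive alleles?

The two most frequent classes are + + (179) and e m (175); these are the parental (non-recombinant) types.
So the F1 carried + + on one chromosome and e m on the other — the recessive alleles are on the same chromosome (cis / coupling).

cis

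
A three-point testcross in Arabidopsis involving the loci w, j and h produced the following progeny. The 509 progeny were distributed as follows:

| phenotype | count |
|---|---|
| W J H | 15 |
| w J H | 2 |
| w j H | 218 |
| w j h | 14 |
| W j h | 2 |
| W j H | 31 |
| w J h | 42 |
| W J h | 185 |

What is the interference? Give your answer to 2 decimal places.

0.20

The two most frequent reciprocal classes, w j H and W J h, are the parental types, so the F1 was w j H / W J h.
The two rarest classes, w J H and W j h, are the double crossovers. Comparing them with the parentals, only the j allele has switched, so j is the middle locus and the order is h – j – w.
h–j: (29 + 4)/509 = 0.0648; j–w: (73 + 4)/509 = 0.1513.
Expected DCO frequency = 0.0648 × 0.1513 ≈ 0.00980; observed = 4/509 ≈ 0.00786.
Coefficient of coincidence = 0.00786/0.00980 ≈ 0.80; interference = 1 − 0.80 = 0.20.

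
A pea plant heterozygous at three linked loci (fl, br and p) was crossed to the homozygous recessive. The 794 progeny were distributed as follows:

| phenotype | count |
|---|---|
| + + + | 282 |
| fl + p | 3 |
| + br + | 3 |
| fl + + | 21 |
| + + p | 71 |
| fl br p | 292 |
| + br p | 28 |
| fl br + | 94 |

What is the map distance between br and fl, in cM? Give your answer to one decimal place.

6.9 cM

The two most frequent reciprocal classes, fl br p and + + +, are the parental types, so the F1 was fl br p / + + +.
The two rarest classes, fl + p and + br +, are the double crossovers. Comparing them with the parentals, only the br allele has switched, so br is the middle locus and the order is p – br – fl.
Crossovers in the br–fl interval produce the single-crossover classes + br p and fl + + (28 + 21 = 49) plus the double crossovers (6).
RF(br–fl) = (49 + 6) / 794 = 55/794 = 0.0693 → 6.9 cM.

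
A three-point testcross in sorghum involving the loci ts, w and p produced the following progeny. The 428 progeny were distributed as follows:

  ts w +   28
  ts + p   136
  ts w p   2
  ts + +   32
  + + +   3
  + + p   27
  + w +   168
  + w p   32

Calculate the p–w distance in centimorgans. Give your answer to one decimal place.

The two most frequent reciprocal classes, + w + and ts + p, are the parental types, so the F1 was + w + / ts + p.
The two rarest classes, + + + and ts w p, are the double crossovers. Comparing them with the parentals, only the w allele has switched, so w is the middle locus and the order is ts – w – p.
Crossovers in the w–p interval produce the single-crossover classes + w p and ts + + (32 + 32 = 64) plus the double crossovers (5).
RF(w–p) = (64 + 5) / 428 = 69/428 = 0.1612 → 16.1 centimorgans.

16.1 centimorgans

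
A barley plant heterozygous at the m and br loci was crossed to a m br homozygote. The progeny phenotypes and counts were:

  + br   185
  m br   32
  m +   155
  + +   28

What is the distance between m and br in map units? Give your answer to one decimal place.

The two most frequent classes, + br (185) and m + (155), are the parental types, so the F1 was + br / m +.
The recombinant classes are + + and m br: 28 + 32 = 60.
Recombination frequency = 60/400 = 0.1500 ≈ 15.0%, i.e. 15.0 map units.

15.0 map units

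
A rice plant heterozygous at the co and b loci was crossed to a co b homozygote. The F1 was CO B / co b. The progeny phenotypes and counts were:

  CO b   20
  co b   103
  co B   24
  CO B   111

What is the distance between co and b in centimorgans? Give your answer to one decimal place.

17.1 centimorgans

The recombinant classes are CO b and co B: 20 + 24 = 44.
Recombination frequency = 44/258 = 0.1705 ≈ 17.1%, i.e. 17.1 centimorgans.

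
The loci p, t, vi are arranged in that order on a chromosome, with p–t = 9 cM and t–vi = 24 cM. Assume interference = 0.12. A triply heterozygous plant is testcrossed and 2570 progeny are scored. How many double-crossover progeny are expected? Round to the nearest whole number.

49

Map distances give recombination frequencies of 0.090 and 0.240 for the two intervals.
With interference 0.12 (so coincidence = 0.88), expected double-crossover frequency = 0.090 × 0.240 × 0.88 = 0.01901.
Expected number = 0.01901 × 2570 = 48.85 ≈ 49.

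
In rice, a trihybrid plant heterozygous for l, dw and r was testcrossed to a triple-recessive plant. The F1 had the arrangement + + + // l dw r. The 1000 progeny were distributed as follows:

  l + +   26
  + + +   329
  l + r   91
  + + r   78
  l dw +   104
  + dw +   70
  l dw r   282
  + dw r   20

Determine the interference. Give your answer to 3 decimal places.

0.025

The two rarest classes, l + + and + dw r, are the double crossovers. Comparing them with the parentals, only the l allele has switched, so l is the middle locus and the order is dw – l – r.
dw–l: (161 + 46)/1000 = 0.2070; l–r: (182 + 46)/1000 = 0.2280.
Expected DCO frequency = 0.2070 × 0.2280 ≈ 0.04720; observed = 46/1000 ≈ 0.04600.
Coefficient of coincidence = 0.04600/0.04720 ≈ 0.975; interference = 1 − 0.975 = 0.025.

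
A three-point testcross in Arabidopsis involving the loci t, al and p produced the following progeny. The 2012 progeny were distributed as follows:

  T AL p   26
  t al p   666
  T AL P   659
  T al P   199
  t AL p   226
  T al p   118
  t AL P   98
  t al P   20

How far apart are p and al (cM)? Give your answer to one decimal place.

The two most frequent reciprocal classes, t al p and T AL P, are the parental types, so the F1 was t al p / T AL P.
The two rarest classes, t al P and T AL p, are the double crossovers. Comparing them with the parentals, only the p allele has switched, so p is the middle locus and the order is t – p – al.
Crossovers in the p–al interval produce the single-crossover classes t AL p and T al P (226 + 199 = 425) plus the double crossovers (46).
RF(p–al) = (425 + 46) / 2012 = 471/2012 = 0.2341 → 23.4 cM.

23.4 cM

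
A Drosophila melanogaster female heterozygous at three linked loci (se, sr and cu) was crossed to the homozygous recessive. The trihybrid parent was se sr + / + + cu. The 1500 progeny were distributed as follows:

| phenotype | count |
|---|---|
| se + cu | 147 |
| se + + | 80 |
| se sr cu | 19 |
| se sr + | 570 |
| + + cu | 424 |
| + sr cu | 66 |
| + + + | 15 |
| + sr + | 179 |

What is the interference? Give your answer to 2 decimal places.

0.21

The two rarest classes, se sr cu and + + +, are the double crossovers. Comparing them with the parentals, only the cu allele has switched, so cu is the middle locus and the order is se – cu – sr.
se–cu: (326 + 34)/1500 = 0.2400; cu–sr: (146 + 34)/1500 = 0.1200.
Expected DCO frequency = 0.2400 × 0.1200 ≈ 0.02880; observed = 34/1500 ≈ 0.02267.
Coefficient of coincidence = 0.02267/0.02880 ≈ 0.79; interference = 1 − 0.79 = 0.21.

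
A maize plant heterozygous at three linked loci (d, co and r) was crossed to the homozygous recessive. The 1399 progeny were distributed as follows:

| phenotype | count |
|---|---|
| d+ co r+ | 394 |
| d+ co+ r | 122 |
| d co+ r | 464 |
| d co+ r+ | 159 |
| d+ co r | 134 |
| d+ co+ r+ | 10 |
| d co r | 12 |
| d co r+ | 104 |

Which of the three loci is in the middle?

co

The two most frequent reciprocal classes, d co+ r and d+ co r+, are the parental types, so the F1 was d co+ r / d+ co r+.
The two rarest classes, d co r and d+ co+ r+, are the double crossovers. Comparing them with the parentals, only the co allele has switched, so co is the middle locus and the order is d – co – r.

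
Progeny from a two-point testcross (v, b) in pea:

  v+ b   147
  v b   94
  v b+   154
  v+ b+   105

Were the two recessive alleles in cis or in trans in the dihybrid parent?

The two most frequent classes are v+ b (147) and v b+ (154); these are the parental (non-recombinant) types.
So the F1 carried v+ b on one chromosome and v b+ on the other — the recessive alleles are on opposite chromosomes (trans / repulsion).

trans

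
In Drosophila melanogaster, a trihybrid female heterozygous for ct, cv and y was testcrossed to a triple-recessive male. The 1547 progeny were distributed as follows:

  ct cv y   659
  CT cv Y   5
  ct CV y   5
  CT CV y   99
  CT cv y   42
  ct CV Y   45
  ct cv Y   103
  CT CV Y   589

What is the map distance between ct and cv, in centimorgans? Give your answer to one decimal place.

The two most frequent reciprocal classes, ct cv y and CT CV Y, are the parental types, so the F1 was ct cv y / CT CV Y.
The two rarest classes, ct CV y and CT cv Y, are the double crossovers. Comparing them with the parentals, only the cv allele has switched, so cv is the middle locus and the order is y – cv – ct.
Crossovers in the cv–ct interval produce the single-crossover classes CT cv y and ct CV Y (42 + 45 = 87) plus the double crossovers (10).
RF(cv–ct) = (87 + 10) / 1547 = 97/1547 = 0.0627 → 6.3 centimorgans.

6.3 centimorgans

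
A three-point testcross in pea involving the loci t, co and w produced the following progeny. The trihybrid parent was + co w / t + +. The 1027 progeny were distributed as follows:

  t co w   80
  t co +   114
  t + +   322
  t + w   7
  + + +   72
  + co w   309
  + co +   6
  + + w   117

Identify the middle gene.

The two rarest classes, + co + and t + w, are the double crossovers. Comparing them with the parentals, only the w allele has switched, so w is the middle locus and the order is t – w – co.

w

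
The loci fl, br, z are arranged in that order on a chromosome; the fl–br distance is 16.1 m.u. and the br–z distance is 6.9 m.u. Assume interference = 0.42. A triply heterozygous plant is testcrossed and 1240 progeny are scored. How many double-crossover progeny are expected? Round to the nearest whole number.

8

Map distances give recombination frequencies of 0.161 and 0.069 for the two intervals.
With interference 0.42 (so coincidence = 0.58), expected double-crossover frequency = 0.161 × 0.069 × 0.58 = 0.00644.
Expected number = 0.00644 × 1240 = 7.99 ≈ 8.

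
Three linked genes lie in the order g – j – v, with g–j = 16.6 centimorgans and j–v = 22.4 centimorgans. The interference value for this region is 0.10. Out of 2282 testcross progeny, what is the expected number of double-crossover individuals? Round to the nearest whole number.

Map distances give recombination frequencies of 0.166 and 0.224 for the two intervals.
With interference 0.10 (so coincidence = 0.90), expected double-crossover frequency = 0.166 × 0.224 × 0.90 = 0.03347.
Expected number = 0.03347 × 2282 = 76.37 ≈ 76.

76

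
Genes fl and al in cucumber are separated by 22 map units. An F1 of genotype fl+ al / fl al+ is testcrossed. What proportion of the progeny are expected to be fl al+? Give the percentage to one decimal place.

A map distance of 22 map units corresponds to a recombination frequency of 0.220.
The F1 is fl+ al / fl al+, so fl al+ is a parental gamete class with expected frequency (1 − r)/2 = 0.780/2 = 0.3900.
That is 0.3900 = 39.0% of the progeny.

39.0%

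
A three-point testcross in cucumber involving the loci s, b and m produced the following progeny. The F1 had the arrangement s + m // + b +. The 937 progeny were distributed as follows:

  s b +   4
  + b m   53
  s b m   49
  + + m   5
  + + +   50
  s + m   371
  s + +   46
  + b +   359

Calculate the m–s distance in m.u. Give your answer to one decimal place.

11.5 m.u.

The two rarest classes, + + m and s b +, are the double crossovers. Comparing them with the parentals, only the s allele has switched, so s is the middle locus and the order is b – s – m.
Crossovers in the s–m interval produce the single-crossover classes s + + and + b m (46 + 53 = 99) plus the double crossovers (9).
RF(s–m) = (99 + 9) / 937 = 108/937 = 0.1153 → 11.5 m.u.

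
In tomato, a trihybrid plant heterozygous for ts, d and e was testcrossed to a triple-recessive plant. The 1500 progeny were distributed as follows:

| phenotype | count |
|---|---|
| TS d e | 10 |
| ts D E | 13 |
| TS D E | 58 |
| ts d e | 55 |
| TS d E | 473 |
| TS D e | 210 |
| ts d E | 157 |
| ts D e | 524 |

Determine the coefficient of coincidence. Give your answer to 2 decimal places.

The two most frequent reciprocal classes, TS d E and ts D e, are the parental types, so the F1 was TS d E / ts D e.
The two rarest classes, TS d e and ts D E, are the double crossovers. Comparing them with the parentals, only the e allele has switched, so e is the middle locus and the order is ts – e – d.
ts–e: (367 + 23)/1500 = 0.2600; e–d: (113 + 23)/1500 = 0.0907.
Expected DCO frequency = 0.2600 × 0.0907 ≈ 0.02358; observed = 23/1500 ≈ 0.01533.
Coefficient of coincidence = 0.01533/0.02358 ≈ 0.65.

0.65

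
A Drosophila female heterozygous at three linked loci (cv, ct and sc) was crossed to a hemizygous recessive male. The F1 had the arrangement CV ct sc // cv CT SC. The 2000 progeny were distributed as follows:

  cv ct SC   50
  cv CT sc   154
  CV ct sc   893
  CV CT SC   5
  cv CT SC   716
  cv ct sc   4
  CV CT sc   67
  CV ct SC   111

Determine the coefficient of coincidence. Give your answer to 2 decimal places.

The two rarest classes, cv ct sc and CV CT SC, are the double crossovers. Comparing them with the parentals, only the cv allele has switched, so cv is the middle locus and the order is sc – cv – ct.
sc–cv: (265 + 9)/2000 = 0.1370; cv–ct: (117 + 9)/2000 = 0.0630.
Expected DCO frequency = 0.1370 × 0.0630 ≈ 0.00863; observed = 9/2000 ≈ 0.00450.
Coefficient of coincidence = 0.00450/0.00863 ≈ 0.52.

0.52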